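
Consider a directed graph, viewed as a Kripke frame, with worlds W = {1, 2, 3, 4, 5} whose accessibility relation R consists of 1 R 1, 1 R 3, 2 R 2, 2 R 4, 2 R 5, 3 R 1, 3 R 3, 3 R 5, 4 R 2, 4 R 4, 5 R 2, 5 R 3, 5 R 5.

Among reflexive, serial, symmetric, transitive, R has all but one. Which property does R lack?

Reflexive: yes — every world is R-related to itself.
Serial: yes — every world has a successor (e.g. 1 R 1).
Symmetric: yes — every pair in R has its reverse in R.
Transitive: no — 1 R 3 and 3 R 5, but not 1 R 5.
Only transitive fails.

transitive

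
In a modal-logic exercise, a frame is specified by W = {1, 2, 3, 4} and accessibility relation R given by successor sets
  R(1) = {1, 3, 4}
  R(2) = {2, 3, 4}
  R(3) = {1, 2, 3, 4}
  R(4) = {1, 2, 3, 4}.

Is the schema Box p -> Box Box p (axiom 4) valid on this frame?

No

The schema 4 characterises exactly the transitive frames.
Transitive: no — 1 R 3 and 3 R 2, but not 1 R 2.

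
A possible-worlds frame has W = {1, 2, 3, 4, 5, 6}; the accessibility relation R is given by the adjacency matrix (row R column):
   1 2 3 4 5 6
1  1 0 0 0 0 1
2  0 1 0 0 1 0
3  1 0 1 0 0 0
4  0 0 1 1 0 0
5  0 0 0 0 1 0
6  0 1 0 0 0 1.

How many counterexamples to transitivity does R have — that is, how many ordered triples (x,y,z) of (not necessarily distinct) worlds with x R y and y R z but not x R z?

Enumerating: (1,6,2), (3,1,6), (4,3,1), (6,2,5).

4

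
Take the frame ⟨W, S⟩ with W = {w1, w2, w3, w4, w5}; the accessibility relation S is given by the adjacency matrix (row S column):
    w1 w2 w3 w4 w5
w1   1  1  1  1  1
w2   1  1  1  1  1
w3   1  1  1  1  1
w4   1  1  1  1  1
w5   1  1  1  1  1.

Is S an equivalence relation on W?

Yes

Reflexive: yes — every world is S-related to itself.
Symmetric: yes — every pair in S has its reverse in S.
Transitive: yes — every two-step S-path is closed by a direct edge.
So S is an equivalence relation.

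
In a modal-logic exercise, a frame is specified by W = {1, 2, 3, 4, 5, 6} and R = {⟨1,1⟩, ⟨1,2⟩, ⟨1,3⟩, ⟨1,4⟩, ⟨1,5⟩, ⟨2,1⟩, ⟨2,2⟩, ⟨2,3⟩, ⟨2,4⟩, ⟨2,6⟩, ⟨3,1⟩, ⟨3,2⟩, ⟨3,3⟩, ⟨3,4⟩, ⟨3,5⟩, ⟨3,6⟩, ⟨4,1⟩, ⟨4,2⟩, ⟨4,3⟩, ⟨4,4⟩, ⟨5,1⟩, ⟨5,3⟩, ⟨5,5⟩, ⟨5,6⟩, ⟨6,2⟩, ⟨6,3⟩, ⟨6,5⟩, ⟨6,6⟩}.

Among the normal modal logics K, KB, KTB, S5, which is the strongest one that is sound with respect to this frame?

Symmetric (axiom B): yes — every pair in R has its reverse in R.
Reflexive (axiom T): yes — every world is R-related to itself.
Euclidean (axiom 5): no — 1 R 2 and 1 R 5, but not 2 R 5.
So F validates K, KB, KTB; S5 would additionally require R to be Euclidean. The strongest is KTB.

KTB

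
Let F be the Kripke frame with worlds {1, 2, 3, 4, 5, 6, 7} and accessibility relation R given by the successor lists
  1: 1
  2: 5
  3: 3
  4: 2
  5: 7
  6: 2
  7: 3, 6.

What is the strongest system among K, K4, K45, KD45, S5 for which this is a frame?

K

Transitive (axiom 4): no — 2 R 5 and 5 R 7, but not 2 R 7.
Euclidean (axiom 5): no — 7 R 3 and 7 R 6, but not 3 R 6.
Serial (axiom D): yes — every world has a successor (e.g. 1 R 1).
Reflexive (axiom T): no — 2 is not related to itself.
So F validates K; K4 would additionally require R to be transitive. The strongest is K.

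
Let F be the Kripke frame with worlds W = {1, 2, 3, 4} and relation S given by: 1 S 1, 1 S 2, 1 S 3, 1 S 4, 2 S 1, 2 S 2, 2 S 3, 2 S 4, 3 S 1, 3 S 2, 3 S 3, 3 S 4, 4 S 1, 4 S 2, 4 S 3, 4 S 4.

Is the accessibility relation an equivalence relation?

Reflexive: yes — every world is S-related to itself.
Symmetric: yes — every pair in S has its reverse in S.
Transitive: yes — every two-step S-path is closed by a direct edge.
So S is an equivalence relation.

Yes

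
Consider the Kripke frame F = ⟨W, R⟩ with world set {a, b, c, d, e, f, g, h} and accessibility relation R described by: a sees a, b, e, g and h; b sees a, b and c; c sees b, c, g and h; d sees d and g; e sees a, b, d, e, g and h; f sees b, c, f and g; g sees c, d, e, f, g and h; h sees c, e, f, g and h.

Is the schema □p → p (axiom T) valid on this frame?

Yes

The schema T characterises exactly the reflexive frames.
Reflexive: yes — every world is R-related to itself.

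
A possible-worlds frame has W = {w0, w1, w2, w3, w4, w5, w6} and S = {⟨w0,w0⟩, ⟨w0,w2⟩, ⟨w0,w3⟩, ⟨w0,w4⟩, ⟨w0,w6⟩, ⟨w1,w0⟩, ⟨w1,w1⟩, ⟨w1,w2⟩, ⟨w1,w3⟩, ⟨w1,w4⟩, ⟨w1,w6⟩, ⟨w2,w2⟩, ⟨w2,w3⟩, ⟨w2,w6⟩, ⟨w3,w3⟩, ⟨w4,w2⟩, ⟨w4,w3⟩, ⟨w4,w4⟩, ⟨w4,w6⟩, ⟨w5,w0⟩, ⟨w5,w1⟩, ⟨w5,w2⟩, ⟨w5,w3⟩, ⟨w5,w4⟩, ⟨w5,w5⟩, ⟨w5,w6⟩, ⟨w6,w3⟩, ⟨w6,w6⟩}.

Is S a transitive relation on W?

Yes

Transitive: yes — every two-step S-path is closed by a direct edge.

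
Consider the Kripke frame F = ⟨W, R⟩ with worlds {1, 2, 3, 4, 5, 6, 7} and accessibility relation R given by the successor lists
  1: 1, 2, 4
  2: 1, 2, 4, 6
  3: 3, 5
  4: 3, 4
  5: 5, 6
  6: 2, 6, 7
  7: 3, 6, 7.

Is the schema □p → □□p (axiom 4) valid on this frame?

By correspondence theory, 4 is valid on a frame iff R is transitive.
Transitive: no — 1 R 2 and 2 R 6, but not 1 R 6.

No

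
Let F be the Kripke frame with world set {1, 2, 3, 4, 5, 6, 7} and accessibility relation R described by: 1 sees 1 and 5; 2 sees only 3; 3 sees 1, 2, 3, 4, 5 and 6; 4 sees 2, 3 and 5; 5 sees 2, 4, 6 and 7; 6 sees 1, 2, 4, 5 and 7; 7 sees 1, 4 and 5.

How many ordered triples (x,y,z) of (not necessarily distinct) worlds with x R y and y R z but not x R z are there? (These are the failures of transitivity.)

Enumerating: (1,5,2), (1,5,4), (1,5,6), (1,5,7), (2,3,1), (2,3,2), (2,3,4), (2,3,5), (2,3,6), (3,5,7), (3,6,7), (4,3,1), … and 20 more.
Total: 32.

32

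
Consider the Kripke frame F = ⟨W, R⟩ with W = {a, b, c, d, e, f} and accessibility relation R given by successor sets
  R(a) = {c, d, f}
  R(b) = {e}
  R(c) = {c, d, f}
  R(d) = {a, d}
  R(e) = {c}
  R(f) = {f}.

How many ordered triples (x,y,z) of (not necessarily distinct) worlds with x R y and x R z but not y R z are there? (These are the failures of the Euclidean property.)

Enumerating: (a,d,c), (a,d,f), (a,f,c), (a,f,d), (b,e,e), (c,d,c), (c,d,f), (c,f,c), (c,f,d), (d,a,a).

10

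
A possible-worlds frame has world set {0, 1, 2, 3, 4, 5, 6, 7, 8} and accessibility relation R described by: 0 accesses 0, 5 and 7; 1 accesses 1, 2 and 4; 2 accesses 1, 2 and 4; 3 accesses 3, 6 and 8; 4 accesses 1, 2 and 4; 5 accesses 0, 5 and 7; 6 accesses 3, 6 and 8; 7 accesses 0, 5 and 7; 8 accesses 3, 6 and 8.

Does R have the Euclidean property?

Yes

Euclidean: yes — any two successors of a common world are R-related.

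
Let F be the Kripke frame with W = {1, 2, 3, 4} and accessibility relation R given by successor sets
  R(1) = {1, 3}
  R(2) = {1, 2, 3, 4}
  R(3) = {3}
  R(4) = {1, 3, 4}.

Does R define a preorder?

Reflexive: yes — every world is R-related to itself.
Transitive: yes — every two-step R-path is closed by a direct edge.
So R is a preorder.

Yes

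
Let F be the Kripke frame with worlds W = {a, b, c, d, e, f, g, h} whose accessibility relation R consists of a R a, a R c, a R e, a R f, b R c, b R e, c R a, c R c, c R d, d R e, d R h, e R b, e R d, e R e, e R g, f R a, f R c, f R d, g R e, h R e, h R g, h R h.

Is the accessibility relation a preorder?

No

Reflexive: no — b is not related to itself.
Transitive: no — a R c and c R d, but not a R d.
So R is not a preorder.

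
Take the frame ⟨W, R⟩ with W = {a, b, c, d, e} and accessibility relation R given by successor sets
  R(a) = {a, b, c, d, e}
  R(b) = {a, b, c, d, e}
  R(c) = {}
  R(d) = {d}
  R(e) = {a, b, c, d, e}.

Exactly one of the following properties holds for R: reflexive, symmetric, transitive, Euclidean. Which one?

transitive

Reflexive: no — c is not related to itself.
Symmetric: no — a R c but not c R a.
Transitive: yes — every two-step R-path is closed by a direct edge.
Euclidean: no — a R c and a R b, but not c R b.
Only transitive holds.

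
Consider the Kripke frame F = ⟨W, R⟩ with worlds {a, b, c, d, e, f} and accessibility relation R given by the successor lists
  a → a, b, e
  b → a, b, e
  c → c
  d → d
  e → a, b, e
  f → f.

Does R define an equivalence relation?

Reflexive: yes — every world is R-related to itself.
Symmetric: yes — every pair in R has its reverse in R.
Transitive: yes — every two-step R-path is closed by a direct edge.
So R is an equivalence relation.

Yes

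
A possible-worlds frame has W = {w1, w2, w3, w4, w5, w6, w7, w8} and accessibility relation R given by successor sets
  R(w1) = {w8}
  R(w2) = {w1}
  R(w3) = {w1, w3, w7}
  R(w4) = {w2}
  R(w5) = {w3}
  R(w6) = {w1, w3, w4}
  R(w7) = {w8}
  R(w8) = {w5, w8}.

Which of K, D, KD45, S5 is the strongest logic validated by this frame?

D

Serial (axiom D): yes — every world has a successor (e.g. w1 R w8).
Euclidean (axiom 5): no — w3 R w1 and w3 R w7, but not w1 R w7.
Transitive (axiom 4): no — w1 R w8 and w8 R w5, but not w1 R w5.
Reflexive (axiom T): no — w1 is not related to itself.
So F validates K, D; KD45 would additionally require R to be Euclidean and transitive. The strongest is D.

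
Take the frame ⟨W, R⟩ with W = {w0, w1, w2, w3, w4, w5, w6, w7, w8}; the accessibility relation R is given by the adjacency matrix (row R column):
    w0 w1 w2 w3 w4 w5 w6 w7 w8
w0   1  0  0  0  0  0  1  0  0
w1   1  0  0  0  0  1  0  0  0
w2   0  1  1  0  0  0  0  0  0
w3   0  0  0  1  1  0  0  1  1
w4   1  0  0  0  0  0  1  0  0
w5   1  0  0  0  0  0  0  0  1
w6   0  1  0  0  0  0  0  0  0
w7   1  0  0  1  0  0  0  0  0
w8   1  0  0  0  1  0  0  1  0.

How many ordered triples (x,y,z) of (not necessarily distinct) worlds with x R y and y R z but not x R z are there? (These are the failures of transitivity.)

22

Enumerating: (w0,w6,w1), (w1,w0,w6), (w1,w5,w8), (w2,w1,w0), (w2,w1,w5), (w3,w4,w0), (w3,w4,w6), (w3,w7,w0), (w3,w8,w0), (w4,w6,w1), (w5,w0,w6), (w5,w8,w4), … and 10 more.
Total: 22.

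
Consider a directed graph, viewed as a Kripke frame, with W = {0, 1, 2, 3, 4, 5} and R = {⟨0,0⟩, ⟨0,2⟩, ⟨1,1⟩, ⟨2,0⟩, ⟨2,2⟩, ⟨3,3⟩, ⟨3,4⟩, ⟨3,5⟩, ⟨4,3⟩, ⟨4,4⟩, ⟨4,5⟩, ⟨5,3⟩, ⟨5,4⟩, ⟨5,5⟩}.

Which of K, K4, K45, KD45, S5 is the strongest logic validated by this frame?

S5

Transitive (axiom 4): yes — every two-step R-path is closed by a direct edge.
Euclidean (axiom 5): yes — any two successors of a common world are R-related.
Serial (axiom D): yes — every world has a successor (e.g. 0 R 0).
Reflexive (axiom T): yes — every world is R-related to itself.
So F validates K, K4, K45, KD45, S5. The strongest is S5.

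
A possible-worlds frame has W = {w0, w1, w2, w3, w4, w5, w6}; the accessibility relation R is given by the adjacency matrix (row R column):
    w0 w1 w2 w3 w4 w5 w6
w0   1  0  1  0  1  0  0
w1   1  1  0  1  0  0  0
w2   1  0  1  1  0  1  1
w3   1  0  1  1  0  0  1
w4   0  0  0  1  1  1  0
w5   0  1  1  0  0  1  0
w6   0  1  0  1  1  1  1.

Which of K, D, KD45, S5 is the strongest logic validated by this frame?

Serial (axiom D): yes — every world has a successor (e.g. w0 R w0).
Euclidean (axiom 5): no — w0 R w2 and w0 R w4, but not w2 R w4.
Transitive (axiom 4): no — w0 R w2 and w2 R w3, but not w0 R w3.
Reflexive (axiom T): yes — every world is R-related to itself.
So F validates K, D; KD45 would additionally require R to be Euclidean and transitive. The strongest is D.

D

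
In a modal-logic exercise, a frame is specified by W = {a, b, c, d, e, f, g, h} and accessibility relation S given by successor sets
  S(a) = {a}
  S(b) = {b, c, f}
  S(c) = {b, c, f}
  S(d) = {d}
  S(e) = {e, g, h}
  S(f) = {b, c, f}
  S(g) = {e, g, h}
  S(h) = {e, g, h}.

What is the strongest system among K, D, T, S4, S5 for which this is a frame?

Serial (axiom D): yes — every world has a successor (e.g. a S a).
Reflexive (axiom T): yes — every world is S-related to itself.
Transitive (axiom 4): yes — every two-step S-path is closed by a direct edge.
Euclidean (axiom 5): yes — any two successors of a common world are S-related.
So F validates K, D, T, S4, S5. The strongest is S5.

S5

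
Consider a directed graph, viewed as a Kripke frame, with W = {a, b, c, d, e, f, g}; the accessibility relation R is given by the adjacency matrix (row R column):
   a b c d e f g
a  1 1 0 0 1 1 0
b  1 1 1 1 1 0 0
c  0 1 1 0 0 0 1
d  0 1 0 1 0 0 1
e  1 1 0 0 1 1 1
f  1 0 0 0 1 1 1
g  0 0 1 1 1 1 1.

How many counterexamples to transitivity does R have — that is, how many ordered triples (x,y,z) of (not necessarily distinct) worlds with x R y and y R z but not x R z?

Enumerating: (a,b,c), (a,b,d), (a,e,g), (a,f,g), (b,a,f), (b,c,g), (b,d,g), (b,e,f), (b,e,g), (c,b,a), (c,b,d), (c,b,e), … and 22 more.
Total: 34.

34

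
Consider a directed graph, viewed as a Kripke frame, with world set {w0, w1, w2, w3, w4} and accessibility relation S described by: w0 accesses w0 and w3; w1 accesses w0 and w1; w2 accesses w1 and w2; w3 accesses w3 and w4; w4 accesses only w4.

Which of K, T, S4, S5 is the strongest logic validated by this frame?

T

Reflexive (axiom T): yes — every world is S-related to itself.
Transitive (axiom 4): no — w0 S w3 and w3 S w4, but not w0 S w4.
Euclidean (axiom 5): no — w0 S w3 and w0 S w0, but not w3 S w0.
So F validates K, T; S4 would additionally require S to be transitive. The strongest is T.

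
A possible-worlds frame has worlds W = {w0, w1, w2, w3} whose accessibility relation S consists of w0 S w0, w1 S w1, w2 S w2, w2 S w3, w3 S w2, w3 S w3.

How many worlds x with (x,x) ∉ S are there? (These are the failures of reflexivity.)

S is reflexive; there are no such worlds.

0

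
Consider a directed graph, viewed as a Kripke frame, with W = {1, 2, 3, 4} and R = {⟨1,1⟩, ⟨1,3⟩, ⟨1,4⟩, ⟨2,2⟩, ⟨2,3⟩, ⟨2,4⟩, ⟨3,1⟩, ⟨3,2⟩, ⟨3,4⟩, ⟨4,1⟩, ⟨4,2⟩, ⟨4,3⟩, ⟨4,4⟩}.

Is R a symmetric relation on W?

Symmetric: yes — every pair in R has its reverse in R.

Yes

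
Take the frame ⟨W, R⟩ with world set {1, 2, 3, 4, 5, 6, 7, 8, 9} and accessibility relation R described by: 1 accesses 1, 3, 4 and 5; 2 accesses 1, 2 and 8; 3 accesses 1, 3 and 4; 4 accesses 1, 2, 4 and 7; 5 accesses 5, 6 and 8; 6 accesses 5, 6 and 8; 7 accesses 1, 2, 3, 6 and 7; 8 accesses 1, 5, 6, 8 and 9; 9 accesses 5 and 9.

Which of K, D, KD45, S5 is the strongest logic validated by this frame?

Serial (axiom D): yes — every world has a successor (e.g. 1 R 1).
Euclidean (axiom 5): no — 1 R 3 and 1 R 5, but not 3 R 5.
Transitive (axiom 4): no — 1 R 4 and 4 R 2, but not 1 R 2.
Reflexive (axiom T): yes — every world is R-related to itself.
So F validates K, D; KD45 would additionally require R to be Euclidean and transitive. The strongest is D.

D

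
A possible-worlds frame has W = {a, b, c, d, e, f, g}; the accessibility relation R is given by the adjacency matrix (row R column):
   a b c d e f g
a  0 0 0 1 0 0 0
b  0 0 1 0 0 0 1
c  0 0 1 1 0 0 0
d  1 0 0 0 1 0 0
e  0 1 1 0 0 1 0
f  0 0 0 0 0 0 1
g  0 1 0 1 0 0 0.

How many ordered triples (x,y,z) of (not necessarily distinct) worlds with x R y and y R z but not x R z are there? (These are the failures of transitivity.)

20

Enumerating: (a,d,a), (a,d,e), (b,c,d), (b,g,b), (b,g,d), (c,d,a), (c,d,e), (d,a,d), (d,e,b), (d,e,c), (d,e,f), (e,b,g), … and 8 more.
Total: 20.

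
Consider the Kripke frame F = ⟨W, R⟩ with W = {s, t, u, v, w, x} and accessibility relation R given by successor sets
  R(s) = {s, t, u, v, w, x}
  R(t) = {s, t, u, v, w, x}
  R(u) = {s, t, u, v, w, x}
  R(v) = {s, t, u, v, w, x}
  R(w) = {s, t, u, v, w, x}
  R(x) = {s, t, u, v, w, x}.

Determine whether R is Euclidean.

Yes

Euclidean: yes — any two successors of a common world are R-related.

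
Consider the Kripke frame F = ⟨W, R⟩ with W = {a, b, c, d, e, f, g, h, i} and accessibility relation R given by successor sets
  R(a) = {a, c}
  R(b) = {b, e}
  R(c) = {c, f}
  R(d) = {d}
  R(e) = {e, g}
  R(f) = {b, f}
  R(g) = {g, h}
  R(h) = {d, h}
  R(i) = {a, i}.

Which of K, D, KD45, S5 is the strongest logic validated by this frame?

D

Serial (axiom D): yes — every world has a successor (e.g. a R a).
Euclidean (axiom 5): no — a R c and a R a, but not c R a.
Transitive (axiom 4): no — a R c and c R f, but not a R f.
Reflexive (axiom T): yes — every world is R-related to itself.
So F validates K, D; KD45 would additionally require R to be Euclidean and transitive. The strongest is D.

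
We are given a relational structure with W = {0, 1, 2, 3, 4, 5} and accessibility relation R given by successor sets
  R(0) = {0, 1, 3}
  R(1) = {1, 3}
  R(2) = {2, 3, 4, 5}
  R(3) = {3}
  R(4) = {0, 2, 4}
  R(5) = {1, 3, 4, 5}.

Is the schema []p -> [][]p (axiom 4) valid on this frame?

The schema 4 characterises exactly the transitive frames.
Transitive: no — 2 R 4 and 4 R 0, but not 2 R 0.

No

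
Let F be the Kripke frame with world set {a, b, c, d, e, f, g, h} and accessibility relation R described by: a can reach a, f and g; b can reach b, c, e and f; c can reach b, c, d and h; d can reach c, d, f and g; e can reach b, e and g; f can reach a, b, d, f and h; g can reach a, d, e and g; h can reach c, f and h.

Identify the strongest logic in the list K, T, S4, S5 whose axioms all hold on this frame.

Reflexive (axiom T): yes — every world is R-related to itself.
Transitive (axiom 4): no — a R f and f R b, but not a R b.
Euclidean (axiom 5): no — a R f and a R g, but not f R g.
So F validates K, T; S4 would additionally require R to be transitive. The strongest is T.

T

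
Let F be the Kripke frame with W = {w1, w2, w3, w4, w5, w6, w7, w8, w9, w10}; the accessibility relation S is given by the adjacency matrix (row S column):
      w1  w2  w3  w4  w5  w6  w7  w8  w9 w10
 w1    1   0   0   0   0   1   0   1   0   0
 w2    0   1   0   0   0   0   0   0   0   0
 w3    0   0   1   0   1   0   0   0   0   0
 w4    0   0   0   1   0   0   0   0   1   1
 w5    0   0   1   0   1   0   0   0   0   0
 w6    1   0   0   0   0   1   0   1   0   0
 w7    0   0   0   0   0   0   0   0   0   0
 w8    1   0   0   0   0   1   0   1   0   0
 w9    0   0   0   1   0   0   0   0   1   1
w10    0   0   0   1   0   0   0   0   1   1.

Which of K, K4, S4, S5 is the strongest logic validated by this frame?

Transitive (axiom 4): yes — every two-step S-path is closed by a direct edge.
Reflexive (axiom T): no — w7 is not related to itself.
Euclidean (axiom 5): yes — any two successors of a common world are S-related.
So F validates K, K4; S4 would additionally require S to be reflexive. The strongest is K4.

K4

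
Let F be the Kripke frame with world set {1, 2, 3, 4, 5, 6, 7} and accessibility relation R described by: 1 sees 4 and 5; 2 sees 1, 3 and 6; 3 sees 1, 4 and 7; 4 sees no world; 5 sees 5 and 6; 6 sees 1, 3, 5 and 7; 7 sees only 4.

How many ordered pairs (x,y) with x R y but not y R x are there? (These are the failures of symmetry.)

12

Enumerating: (1,4), (1,5), (2,1), (2,3), (2,6), (3,1), (3,4), (3,7), (6,1), (6,3), (6,7), (7,4).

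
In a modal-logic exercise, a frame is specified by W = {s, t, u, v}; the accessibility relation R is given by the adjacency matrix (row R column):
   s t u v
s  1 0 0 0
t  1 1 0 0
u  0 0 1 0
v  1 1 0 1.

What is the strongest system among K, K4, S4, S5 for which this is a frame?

Transitive (axiom 4): yes — every two-step R-path is closed by a direct edge.
Reflexive (axiom T): yes — every world is R-related to itself.
Euclidean (axiom 5): no — v R s and v R t, but not s R t.
So F validates K, K4, S4; S5 would additionally require R to be Euclidean. The strongest is S4.

S4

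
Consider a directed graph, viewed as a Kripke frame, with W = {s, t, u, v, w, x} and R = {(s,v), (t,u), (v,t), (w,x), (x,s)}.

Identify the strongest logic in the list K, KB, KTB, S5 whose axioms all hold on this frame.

K

Symmetric (axiom B): no — s R v but not v R s.
Reflexive (axiom T): no — s is not related to itself.
Euclidean (axiom 5): no — s R v and s R v, but not v R v.
So F validates K; KB would additionally require R to be symmetric. The strongest is K.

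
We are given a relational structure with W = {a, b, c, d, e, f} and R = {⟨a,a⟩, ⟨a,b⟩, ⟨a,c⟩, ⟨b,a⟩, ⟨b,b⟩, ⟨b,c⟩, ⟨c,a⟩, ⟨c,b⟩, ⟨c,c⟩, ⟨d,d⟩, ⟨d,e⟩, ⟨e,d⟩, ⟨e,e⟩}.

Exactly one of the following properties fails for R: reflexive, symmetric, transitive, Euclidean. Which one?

Reflexive: no — f is not related to itself.
Symmetric: yes — every pair in R has its reverse in R.
Transitive: yes — every two-step R-path is closed by a direct edge.
Euclidean: yes — any two successors of a common world are R-related.
Only reflexive fails.

reflexive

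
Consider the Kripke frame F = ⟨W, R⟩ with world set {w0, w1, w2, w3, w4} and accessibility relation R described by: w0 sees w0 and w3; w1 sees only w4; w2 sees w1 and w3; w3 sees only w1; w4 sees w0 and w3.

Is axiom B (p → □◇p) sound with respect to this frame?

No

By correspondence theory, B is valid on a frame iff R is symmetric.
Symmetric: no — w0 R w3 but not w3 R w0.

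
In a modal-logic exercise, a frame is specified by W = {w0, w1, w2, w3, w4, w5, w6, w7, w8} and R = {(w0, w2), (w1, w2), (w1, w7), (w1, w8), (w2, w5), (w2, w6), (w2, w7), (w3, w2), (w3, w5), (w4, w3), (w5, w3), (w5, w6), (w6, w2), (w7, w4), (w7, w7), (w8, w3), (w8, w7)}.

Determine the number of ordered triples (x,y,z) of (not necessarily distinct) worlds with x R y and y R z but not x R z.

26

Enumerating: (w0,w2,w5), (w0,w2,w6), (w0,w2,w7), (w1,w2,w5), (w1,w2,w6), (w1,w7,w4), (w1,w8,w3), (w2,w5,w3), (w2,w6,w2), (w2,w7,w4), (w3,w2,w6), (w3,w2,w7), … and 14 more.
Total: 26.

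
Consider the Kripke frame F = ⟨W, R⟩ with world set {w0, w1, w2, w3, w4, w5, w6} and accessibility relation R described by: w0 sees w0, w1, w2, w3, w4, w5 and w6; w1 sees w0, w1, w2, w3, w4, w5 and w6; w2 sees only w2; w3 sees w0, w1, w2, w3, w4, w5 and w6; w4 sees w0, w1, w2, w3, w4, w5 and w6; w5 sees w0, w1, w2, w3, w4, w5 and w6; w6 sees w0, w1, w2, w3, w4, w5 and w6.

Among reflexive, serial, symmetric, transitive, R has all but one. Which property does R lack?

Reflexive: yes — every world is R-related to itself.
Serial: yes — every world has a successor (e.g. w0 R w0).
Symmetric: no — w0 R w2 but not w2 R w0.
Transitive: yes — every two-step R-path is closed by a direct edge.
Only symmetric fails.

symmetric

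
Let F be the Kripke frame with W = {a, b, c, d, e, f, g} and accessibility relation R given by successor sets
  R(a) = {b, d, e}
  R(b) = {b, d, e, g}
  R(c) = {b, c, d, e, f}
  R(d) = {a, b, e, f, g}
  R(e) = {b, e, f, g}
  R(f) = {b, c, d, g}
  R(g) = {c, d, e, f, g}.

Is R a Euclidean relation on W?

No

Euclidean: no — a R e and a R d, but not e R d.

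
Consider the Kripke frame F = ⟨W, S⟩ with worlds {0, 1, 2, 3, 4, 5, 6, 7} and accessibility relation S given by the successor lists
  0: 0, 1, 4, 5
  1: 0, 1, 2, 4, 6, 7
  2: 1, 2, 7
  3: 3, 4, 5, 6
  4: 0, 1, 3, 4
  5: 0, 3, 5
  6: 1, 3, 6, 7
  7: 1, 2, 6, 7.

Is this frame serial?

Serial: yes — every world has a successor (e.g. 0 S 0).

Yes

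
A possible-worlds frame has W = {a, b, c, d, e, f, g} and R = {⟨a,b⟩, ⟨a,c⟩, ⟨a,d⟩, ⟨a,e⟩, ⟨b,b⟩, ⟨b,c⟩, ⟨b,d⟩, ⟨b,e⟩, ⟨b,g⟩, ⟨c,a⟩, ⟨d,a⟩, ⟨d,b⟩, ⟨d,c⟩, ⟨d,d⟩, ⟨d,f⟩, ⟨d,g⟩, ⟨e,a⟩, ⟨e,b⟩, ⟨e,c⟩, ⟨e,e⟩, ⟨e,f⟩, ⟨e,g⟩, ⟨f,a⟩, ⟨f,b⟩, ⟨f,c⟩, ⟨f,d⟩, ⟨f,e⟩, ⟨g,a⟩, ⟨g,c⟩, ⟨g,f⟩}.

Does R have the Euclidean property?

No

Euclidean: no — a R c and a R b, but not c R b.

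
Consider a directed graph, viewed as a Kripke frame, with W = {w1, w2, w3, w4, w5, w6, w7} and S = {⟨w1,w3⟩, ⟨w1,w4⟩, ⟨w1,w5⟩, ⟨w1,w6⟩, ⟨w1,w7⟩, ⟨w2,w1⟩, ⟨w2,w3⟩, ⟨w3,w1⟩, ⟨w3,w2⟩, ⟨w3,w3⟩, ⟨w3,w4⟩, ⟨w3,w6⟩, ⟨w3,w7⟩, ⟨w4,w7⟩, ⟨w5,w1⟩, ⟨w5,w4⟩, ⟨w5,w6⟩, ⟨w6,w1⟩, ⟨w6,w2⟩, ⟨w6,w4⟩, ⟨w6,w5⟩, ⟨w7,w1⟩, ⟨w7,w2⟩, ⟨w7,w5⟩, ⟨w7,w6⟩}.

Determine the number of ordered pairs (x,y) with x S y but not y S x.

12

Enumerating: (w1,w4), (w2,w1), (w3,w4), (w3,w6), (w3,w7), (w4,w7), (w5,w4), (w6,w2), (w6,w4), (w7,w2), (w7,w5), (w7,w6).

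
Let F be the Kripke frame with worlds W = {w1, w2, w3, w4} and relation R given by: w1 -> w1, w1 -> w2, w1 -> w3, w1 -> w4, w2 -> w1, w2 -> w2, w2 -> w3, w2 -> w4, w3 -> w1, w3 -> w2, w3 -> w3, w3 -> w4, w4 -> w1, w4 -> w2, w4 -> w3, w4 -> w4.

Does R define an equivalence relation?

Yes

Reflexive: yes — every world is R-related to itself.
Symmetric: yes — every pair in R has its reverse in R.
Transitive: yes — every two-step R-path is closed by a direct edge.
So R is an equivalence relation.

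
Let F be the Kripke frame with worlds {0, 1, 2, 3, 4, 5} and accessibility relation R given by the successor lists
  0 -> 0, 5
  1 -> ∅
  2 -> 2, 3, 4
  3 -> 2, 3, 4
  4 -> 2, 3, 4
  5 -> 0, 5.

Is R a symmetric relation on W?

Symmetric: yes — every pair in R has its reverse in R.

Yes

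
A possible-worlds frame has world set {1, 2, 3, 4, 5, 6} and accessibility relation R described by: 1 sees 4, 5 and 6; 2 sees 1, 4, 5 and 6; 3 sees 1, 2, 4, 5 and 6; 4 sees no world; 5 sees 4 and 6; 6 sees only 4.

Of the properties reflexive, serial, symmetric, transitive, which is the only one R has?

transitive

Reflexive: no — 1 is not related to itself.
Serial: no — 4 has no R-successor.
Symmetric: no — 1 R 4 but not 4 R 1.
Transitive: yes — every two-step R-path is closed by a direct edge.
Only transitive holds.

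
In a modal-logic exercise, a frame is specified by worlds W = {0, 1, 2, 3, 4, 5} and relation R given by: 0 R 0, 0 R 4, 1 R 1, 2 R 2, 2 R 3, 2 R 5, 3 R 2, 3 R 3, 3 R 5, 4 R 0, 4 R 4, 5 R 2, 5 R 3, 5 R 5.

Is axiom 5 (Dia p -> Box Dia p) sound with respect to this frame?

The schema 5 characterises exactly the Euclidean frames.
Euclidean: yes — any two successors of a common world are R-related.

Yes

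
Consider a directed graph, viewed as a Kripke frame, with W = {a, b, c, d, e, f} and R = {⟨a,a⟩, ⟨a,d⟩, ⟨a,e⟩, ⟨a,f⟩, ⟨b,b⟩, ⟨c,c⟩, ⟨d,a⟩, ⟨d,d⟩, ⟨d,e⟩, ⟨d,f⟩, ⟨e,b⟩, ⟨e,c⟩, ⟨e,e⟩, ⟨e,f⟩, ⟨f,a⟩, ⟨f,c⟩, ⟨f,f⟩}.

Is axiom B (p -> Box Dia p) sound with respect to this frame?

No

Axiom B corresponds to the accessibility relation being symmetric.
Symmetric: no — a R e but not e R a.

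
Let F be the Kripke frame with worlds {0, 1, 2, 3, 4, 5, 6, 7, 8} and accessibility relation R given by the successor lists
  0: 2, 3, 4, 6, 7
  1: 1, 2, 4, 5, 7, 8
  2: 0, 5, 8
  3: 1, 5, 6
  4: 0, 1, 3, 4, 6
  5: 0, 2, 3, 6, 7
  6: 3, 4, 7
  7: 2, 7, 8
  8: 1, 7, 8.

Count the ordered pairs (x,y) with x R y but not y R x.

Enumerating: (0,3), (0,6), (0,7), (1,2), (1,5), (1,7), (2,8), (3,1), (4,3), (5,0), (5,6), (5,7), (6,7), (7,2).

14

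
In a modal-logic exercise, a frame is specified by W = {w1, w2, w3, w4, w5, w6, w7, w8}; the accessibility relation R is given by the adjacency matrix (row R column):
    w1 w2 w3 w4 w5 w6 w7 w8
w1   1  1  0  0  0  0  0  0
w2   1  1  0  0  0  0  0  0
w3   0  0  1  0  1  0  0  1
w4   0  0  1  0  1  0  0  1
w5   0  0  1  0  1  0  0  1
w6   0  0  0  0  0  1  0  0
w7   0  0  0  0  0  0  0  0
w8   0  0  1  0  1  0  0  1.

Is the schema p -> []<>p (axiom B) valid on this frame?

No

Axiom B corresponds to the accessibility relation being symmetric.
Symmetric: no — w4 R w3 but not w3 R w4.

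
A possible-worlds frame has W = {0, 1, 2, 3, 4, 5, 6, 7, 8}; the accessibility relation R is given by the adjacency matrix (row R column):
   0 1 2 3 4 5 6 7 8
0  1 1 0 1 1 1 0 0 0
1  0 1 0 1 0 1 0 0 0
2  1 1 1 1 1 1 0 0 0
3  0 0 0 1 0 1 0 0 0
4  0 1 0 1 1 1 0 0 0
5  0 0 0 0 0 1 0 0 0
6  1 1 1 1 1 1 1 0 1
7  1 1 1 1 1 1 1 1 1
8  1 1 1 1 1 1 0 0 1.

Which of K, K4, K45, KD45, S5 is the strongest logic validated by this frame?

Transitive (axiom 4): yes — every two-step R-path is closed by a direct edge.
Euclidean (axiom 5): no — 0 R 1 and 0 R 4, but not 1 R 4.
Serial (axiom D): yes — every world has a successor (e.g. 0 R 0).
Reflexive (axiom T): yes — every world is R-related to itself.
So F validates K, K4; K45 would additionally require R to be Euclidean. The strongest is K4.

K4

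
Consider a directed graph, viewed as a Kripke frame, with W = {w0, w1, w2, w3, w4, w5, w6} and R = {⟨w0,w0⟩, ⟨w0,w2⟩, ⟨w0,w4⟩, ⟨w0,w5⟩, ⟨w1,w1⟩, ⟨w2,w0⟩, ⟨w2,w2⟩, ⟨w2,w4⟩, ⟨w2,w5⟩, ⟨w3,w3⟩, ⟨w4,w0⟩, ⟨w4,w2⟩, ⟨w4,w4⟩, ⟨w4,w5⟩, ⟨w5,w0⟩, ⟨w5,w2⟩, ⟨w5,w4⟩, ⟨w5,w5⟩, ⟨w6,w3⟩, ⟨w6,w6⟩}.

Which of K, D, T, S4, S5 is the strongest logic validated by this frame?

S4

Serial (axiom D): yes — every world has a successor (e.g. w0 R w0).
Reflexive (axiom T): yes — every world is R-related to itself.
Transitive (axiom 4): yes — every two-step R-path is closed by a direct edge.
Euclidean (axiom 5): no — w6 R w3 and w6 R w6, but not w3 R w6.
So F validates K, D, T, S4; S5 would additionally require R to be Euclidean. The strongest is S4.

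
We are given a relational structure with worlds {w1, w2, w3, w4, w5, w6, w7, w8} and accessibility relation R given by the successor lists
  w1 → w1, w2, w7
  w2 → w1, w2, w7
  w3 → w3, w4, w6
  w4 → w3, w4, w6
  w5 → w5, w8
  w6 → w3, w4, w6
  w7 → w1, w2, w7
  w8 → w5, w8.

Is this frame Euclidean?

Euclidean: yes — any two successors of a common world are R-related.

Yes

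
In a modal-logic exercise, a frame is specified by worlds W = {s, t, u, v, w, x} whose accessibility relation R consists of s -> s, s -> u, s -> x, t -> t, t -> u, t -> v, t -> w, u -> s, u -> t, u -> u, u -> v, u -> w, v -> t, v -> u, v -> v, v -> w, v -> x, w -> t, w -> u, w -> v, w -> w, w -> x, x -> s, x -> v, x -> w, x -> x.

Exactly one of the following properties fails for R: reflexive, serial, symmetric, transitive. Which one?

transitive

Reflexive: yes — every world is R-related to itself.
Serial: yes — every world has a successor (e.g. s R s).
Symmetric: yes — every pair in R has its reverse in R.
Transitive: no — s R u and u R t, but not s R t.
Only transitive fails.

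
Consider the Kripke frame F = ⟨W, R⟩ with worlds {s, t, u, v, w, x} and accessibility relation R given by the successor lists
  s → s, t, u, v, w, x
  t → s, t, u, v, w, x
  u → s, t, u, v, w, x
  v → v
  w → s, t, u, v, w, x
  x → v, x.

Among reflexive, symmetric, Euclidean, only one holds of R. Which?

reflexive

Reflexive: yes — every world is R-related to itself.
Symmetric: no — s R v but not v R s.
Euclidean: no — s R v and s R t, but not v R t.
Only reflexive holds.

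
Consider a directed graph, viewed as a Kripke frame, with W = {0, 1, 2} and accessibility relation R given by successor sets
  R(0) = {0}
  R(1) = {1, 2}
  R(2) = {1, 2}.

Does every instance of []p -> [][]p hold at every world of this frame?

The schema 4 characterises exactly the transitive frames.
Transitive: yes — every two-step R-path is closed by a direct edge.

Yes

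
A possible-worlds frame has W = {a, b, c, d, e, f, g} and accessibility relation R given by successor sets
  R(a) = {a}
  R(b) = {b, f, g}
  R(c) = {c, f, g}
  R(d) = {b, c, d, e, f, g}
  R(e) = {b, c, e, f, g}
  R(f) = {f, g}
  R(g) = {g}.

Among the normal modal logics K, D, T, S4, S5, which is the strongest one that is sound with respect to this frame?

S4

Serial (axiom D): yes — every world has a successor (e.g. a R a).
Reflexive (axiom T): yes — every world is R-related to itself.
Transitive (axiom 4): yes — every two-step R-path is closed by a direct edge.
Euclidean (axiom 5): no — b R g and b R f, but not g R f.
So F validates K, D, T, S4; S5 would additionally require R to be Euclidean. The strongest is S4.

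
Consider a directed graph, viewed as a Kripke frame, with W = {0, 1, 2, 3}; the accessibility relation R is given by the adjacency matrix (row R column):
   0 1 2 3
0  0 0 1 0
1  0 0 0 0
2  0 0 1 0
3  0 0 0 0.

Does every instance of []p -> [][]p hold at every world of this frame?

Axiom 4 corresponds to the accessibility relation being transitive.
Transitive: yes — every two-step R-path is closed by a direct edge.

Yes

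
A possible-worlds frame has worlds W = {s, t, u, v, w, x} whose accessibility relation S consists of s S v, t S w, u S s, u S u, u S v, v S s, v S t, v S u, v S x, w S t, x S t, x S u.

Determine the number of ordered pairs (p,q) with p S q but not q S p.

Enumerating: (u,s), (v,t), (v,x), (x,t), (x,u).

5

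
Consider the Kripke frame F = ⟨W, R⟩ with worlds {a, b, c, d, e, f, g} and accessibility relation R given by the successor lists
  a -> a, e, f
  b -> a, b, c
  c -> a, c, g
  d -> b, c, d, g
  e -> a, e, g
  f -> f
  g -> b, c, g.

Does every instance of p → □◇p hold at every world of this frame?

No

Axiom B corresponds to the accessibility relation being symmetric.
Symmetric: no — a R f but not f R a.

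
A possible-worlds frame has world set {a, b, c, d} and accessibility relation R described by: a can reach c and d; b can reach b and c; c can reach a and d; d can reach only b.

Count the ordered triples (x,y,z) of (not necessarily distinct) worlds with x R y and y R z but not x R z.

7

Enumerating: (a,c,a), (a,d,b), (b,c,a), (b,c,d), (c,a,c), (c,d,b), (d,b,c).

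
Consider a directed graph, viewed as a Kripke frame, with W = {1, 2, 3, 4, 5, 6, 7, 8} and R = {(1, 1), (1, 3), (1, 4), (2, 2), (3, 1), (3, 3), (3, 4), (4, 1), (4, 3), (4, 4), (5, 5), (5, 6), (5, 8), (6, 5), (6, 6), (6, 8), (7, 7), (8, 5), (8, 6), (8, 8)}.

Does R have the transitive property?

Transitive: yes — every two-step R-path is closed by a direct edge.

Yes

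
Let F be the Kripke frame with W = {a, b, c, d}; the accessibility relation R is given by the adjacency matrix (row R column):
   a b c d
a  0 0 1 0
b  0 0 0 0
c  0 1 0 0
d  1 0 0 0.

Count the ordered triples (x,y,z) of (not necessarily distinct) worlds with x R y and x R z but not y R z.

Enumerating: (a,c,c), (c,b,b), (d,a,a).

3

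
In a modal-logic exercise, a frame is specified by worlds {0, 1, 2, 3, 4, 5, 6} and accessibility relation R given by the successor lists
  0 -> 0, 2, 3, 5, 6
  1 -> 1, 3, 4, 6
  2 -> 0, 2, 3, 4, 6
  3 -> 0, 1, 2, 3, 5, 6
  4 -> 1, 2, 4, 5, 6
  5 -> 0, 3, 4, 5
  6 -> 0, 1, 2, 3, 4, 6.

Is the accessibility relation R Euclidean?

Euclidean: no — 0 R 2 and 0 R 5, but not 2 R 5.

No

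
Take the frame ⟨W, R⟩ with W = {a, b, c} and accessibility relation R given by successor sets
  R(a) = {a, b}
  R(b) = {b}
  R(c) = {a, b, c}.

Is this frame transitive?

Transitive: yes — every two-step R-path is closed by a direct edge.

Yes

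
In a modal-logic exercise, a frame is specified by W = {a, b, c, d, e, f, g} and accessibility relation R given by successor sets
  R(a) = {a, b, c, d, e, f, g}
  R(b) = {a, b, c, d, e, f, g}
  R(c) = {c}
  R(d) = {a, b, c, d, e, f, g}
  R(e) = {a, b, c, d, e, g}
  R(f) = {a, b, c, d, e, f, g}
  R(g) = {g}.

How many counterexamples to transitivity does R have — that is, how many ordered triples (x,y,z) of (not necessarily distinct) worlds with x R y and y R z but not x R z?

Enumerating: (e,a,f), (e,b,f), (e,d,f).

3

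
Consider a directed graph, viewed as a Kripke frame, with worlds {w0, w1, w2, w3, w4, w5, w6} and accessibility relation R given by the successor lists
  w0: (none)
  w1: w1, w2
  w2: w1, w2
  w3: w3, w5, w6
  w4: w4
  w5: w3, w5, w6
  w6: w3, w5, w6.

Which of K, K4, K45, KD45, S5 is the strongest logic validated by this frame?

Transitive (axiom 4): yes — every two-step R-path is closed by a direct edge.
Euclidean (axiom 5): yes — any two successors of a common world are R-related.
Serial (axiom D): no — w0 has no R-successor.
Reflexive (axiom T): no — w0 is not related to itself.
So F validates K, K4, K45; KD45 would additionally require R to be serial. The strongest is K45.

K45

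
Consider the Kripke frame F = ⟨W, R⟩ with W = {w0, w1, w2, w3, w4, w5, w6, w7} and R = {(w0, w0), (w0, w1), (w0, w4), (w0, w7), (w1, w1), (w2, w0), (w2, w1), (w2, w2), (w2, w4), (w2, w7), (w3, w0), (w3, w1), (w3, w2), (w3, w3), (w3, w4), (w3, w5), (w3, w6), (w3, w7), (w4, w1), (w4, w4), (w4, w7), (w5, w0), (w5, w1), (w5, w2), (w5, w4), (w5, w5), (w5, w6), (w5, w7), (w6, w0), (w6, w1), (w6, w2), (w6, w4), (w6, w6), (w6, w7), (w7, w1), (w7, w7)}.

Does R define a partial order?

Yes

Reflexive: yes — every world is R-related to itself.
Transitive: yes — every two-step R-path is closed by a direct edge.
Antisymmetric: yes — no distinct pair is related both ways.
So R is a partial order.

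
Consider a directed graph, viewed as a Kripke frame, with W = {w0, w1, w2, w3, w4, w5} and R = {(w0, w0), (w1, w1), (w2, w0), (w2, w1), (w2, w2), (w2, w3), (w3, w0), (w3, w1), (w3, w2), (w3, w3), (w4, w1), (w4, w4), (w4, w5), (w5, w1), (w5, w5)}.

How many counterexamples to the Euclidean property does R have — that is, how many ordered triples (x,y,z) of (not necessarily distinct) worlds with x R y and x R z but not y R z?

Enumerating: (w2,w0,w1), (w2,w0,w2), (w2,w0,w3), (w2,w1,w0), (w2,w1,w2), (w2,w1,w3), (w3,w0,w1), (w3,w0,w2), (w3,w0,w3), (w3,w1,w0), (w3,w1,w2), (w3,w1,w3), (w4,w1,w4), (w4,w1,w5), (w4,w5,w4), (w5,w1,w5).

16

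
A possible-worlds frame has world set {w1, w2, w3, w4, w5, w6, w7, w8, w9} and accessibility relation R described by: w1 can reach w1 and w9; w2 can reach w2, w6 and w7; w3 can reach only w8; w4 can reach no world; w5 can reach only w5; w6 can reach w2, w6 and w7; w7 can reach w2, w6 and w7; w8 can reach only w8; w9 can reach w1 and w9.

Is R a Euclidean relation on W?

Euclidean: yes — any two successors of a common world are R-related.

Yes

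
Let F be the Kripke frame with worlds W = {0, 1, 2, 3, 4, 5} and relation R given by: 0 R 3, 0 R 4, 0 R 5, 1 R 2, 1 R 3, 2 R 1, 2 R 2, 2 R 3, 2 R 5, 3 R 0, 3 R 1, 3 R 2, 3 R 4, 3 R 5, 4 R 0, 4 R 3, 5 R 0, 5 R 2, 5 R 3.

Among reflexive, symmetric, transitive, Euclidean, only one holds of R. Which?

Reflexive: no — 0 is not related to itself.
Symmetric: yes — every pair in R has its reverse in R.
Transitive: no — 0 R 3 and 3 R 1, but not 0 R 1.
Euclidean: no — 0 R 4 and 0 R 5, but not 4 R 5.
Only symmetric holds.

symmetric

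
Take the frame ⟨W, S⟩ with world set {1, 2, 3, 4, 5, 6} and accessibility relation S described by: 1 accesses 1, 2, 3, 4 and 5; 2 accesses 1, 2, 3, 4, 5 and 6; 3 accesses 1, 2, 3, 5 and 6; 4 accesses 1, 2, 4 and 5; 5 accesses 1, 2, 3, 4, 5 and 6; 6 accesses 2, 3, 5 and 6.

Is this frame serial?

Serial: yes — every world has a successor (e.g. 1 S 1).

Yes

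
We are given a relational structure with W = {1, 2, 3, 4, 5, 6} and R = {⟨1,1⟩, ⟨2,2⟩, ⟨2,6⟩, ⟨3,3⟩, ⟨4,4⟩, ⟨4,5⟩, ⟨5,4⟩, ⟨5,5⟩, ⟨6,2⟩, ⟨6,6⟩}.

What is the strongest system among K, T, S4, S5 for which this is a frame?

S5

Reflexive (axiom T): yes — every world is R-related to itself.
Transitive (axiom 4): yes — every two-step R-path is closed by a direct edge.
Euclidean (axiom 5): yes — any two successors of a common world are R-related.
So F validates K, T, S4, S5. The strongest is S5.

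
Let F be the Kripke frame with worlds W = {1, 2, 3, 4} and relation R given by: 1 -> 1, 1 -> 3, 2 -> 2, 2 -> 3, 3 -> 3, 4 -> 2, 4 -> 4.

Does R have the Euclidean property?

No

Euclidean: no — 1 R 3 and 1 R 1, but not 3 R 1.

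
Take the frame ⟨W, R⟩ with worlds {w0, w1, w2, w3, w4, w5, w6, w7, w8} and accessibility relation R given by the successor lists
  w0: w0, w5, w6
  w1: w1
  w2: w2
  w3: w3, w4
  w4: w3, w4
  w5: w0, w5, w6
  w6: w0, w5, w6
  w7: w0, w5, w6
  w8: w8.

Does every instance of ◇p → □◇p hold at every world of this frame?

Yes

Axiom 5 corresponds to the accessibility relation being Euclidean.
Euclidean: yes — any two successors of a common world are R-related.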